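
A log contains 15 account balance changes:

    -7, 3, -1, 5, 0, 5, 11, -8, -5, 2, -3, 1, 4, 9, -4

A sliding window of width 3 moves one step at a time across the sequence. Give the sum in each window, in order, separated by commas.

-7 3 -1 → sum -5
3 -1 5 → sum 7
-1 5 0 → sum 4
5 0 5 → sum 10
0 5 11 → sum 16
5 11 -8 → sum 8
11 -8 -5 → sum -2
-8 -5 2 → sum -11
-5 2 -3 → sum -6
2 -3 1 → sum 0
-3 1 4 → sum 2
1 4 9 → sum 14
4 9 -4 → sum 9

-5, 7, 4, 10, 16, 8, -2, -11, -6, 0, 2, 14, 9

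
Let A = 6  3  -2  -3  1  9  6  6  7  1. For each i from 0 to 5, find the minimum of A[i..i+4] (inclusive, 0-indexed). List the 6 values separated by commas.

(6, 3, -2, -3, 1) → min -3
(3, -2, -3, 1, 9) → min -3
(-2, -3, 1, 9, 6) → min -3
(-3, 1, 9, 6, 6) → min -3
(1, 9, 6, 6, 7) → min 1
(9, 6, 6, 7, 1) → min 1

-3, -3, -3, -3, 1, 1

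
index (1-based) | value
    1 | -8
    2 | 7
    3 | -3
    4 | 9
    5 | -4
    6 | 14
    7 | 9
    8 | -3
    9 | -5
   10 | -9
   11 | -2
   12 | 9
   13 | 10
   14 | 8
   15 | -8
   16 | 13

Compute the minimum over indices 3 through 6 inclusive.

-4

Elements at indices 3..6: -3, 9, -4, 14
min(-3, 9, -4, 14) = -4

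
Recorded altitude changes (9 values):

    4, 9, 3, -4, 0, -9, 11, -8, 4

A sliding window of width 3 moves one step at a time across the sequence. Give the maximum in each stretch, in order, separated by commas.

(4, 9, 3) → max 9
(9, 3, -4) → max 9
(3, -4, 0) → max 3
(-4, 0, -9) → max 0
(0, -9, 11) → max 11
(-9, 11, -8) → max 11
(11, -8, 4) → max 11

9, 9, 3, 0, 11, 11, 11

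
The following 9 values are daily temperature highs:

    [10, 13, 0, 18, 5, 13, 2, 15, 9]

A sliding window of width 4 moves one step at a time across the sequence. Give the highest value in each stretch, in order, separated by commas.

18, 18, 18, 18, 15, 15

Sliding a size-4 window across the 9 values:
10 13 0 18 → max 18
13 0 18 5 → max 18
0 18 5 13 → max 18
18 5 13 2 → max 18
5 13 2 15 → max 15
13 2 15 9 → max 15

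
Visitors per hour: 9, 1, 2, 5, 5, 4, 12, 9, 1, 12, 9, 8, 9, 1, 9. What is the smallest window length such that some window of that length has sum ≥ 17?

2

Extend right; whenever the sum reaches 17, record the length and shrink from the left:
add 9: running sum 9 < 17
add 1: running sum 10 < 17
add 2: running sum 12 < 17
add 5: shortest ending here [9, 1, 2, 5] sum 17, len 4
add 5: shortest ending here [9, 1, 2, 5, 5] sum 22, len 5
add 4: shortest ending here [1, 2, 5, 5, 4] sum 17, len 5
add 12: shortest ending here [5, 4, 12] sum 21, len 3
add 9: shortest ending here [12, 9] sum 21, len 2
add 1: shortest ending here [12, 9, 1] sum 22, len 3
add 12: shortest ending here [9, 1, 12] sum 22, len 3
add 9: shortest ending here [12, 9] sum 21, len 2
add 8: shortest ending here [9, 8] sum 17, len 2
add 9: shortest ending here [8, 9] sum 17, len 2
add 1: shortest ending here [8, 9, 1] sum 18, len 3
add 9: shortest ending here [9, 1, 9] sum 19, len 3
Shortest qualifying length: 2.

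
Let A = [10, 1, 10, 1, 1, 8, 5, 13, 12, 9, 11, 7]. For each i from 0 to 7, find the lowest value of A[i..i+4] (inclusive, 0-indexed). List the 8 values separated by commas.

(10, 1, 10, 1, 1) → min 1
(1, 10, 1, 1, 8) → min 1
(10, 1, 1, 8, 5) → min 1
(1, 1, 8, 5, 13) → min 1
(1, 8, 5, 13, 12) → min 1
(8, 5, 13, 12, 9) → min 5
(5, 13, 12, 9, 11) → min 5
(13, 12, 9, 11, 7) → min 7

1, 1, 1, 1, 1, 5, 5, 7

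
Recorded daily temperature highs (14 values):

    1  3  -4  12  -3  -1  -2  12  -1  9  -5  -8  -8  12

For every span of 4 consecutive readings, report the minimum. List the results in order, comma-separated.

(1, 3, -4, 12) → min -4
(3, -4, 12, -3) → min -4
(-4, 12, -3, -1) → min -4
(12, -3, -1, -2) → min -3
(-3, -1, -2, 12) → min -3
(-1, -2, 12, -1) → min -2
(-2, 12, -1, 9) → min -2
(12, -1, 9, -5) → min -5
(-1, 9, -5, -8) → min -8
(9, -5, -8, -8) → min -8
(-5, -8, -8, 12) → min -8

-4, -4, -4, -3, -3, -2, -2, -5, -8, -8, -8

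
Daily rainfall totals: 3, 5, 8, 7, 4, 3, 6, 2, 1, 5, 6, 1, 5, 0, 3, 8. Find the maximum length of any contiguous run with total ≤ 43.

12

[3] sum 3 len 1
[3, 5] sum 8 len 2
[3, 5, 8] sum 16 len 3
[3, 5, 8, 7] sum 23 len 4
[3, 5, 8, 7, 4] sum 27 len 5
[3, 5, 8, 7, 4, 3] sum 30 len 6
[3, 5, 8, 7, 4, 3, 6] sum 36 len 7
[3, 5, 8, 7, 4, 3, 6, 2] sum 38 len 8
[3, 5, 8, 7, 4, 3, 6, 2, 1] sum 39 len 9
[5, 8, 7, 4, 3, 6, 2, 1, 5] sum 41 len 9
[8, 7, 4, 3, 6, 2, 1, 5, 6] sum 42 len 9
[8, 7, 4, 3, 6, 2, 1, 5, 6, 1] sum 43 len 10
[7, 4, 3, 6, 2, 1, 5, 6, 1, 5] sum 40 len 10
[7, 4, 3, 6, 2, 1, 5, 6, 1, 5, 0] sum 40 len 11
[7, 4, 3, 6, 2, 1, 5, 6, 1, 5, 0, 3] sum 43 len 12
[3, 6, 2, 1, 5, 6, 1, 5, 0, 3, 8] sum 40 len 11
Longest length seen: 12.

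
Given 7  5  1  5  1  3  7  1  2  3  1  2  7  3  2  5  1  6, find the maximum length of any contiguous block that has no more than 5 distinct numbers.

17

[7] 1 distinct, len 1
[7, 5] 2 distinct, len 2
[7, 5, 1] 3 distinct, len 3
[7, 5, 1, 5] 3 distinct, len 4
[7, 5, 1, 5, 1] 3 distinct, len 5
[7, 5, 1, 5, 1, 3] 4 distinct, len 6
[7, 5, 1, 5, 1, 3, 7] 4 distinct, len 7
[7, 5, 1, 5, 1, 3, 7, 1] 4 distinct, len 8
[7, 5, 1, 5, 1, 3, 7, 1, 2] 5 distinct, len 9
[7, 5, 1, 5, 1, 3, 7, 1, 2, 3] 5 distinct, len 10
[7, 5, 1, 5, 1, 3, 7, 1, 2, 3, 1] 5 distinct, len 11
[7, 5, 1, 5, 1, 3, 7, 1, 2, 3, 1, 2] 5 distinct, len 12
[7, 5, 1, 5, 1, 3, 7, 1, 2, 3, 1, 2, 7] 5 distinct, len 13
[7, 5, 1, 5, 1, 3, 7, 1, 2, 3, 1, 2, 7, 3] 5 distinct, len 14
[7, 5, 1, 5, 1, 3, 7, 1, 2, 3, 1, 2, 7, 3, 2] 5 distinct, len 15
[7, 5, 1, 5, 1, 3, 7, 1, 2, 3, 1, 2, 7, 3, 2, 5] 5 distinct, len 16
[7, 5, 1, 5, 1, 3, 7, 1, 2, 3, 1, 2, 7, 3, 2, 5, 1] 5 distinct, len 17
[3, 2, 5, 1, 6] 5 distinct, len 5
Longest length with ≤5 distinct: 17.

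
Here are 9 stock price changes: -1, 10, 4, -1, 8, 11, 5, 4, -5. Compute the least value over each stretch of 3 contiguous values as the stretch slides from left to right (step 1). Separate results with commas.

(-1, 10, 4) → min -1
(10, 4, -1) → min -1
(4, -1, 8) → min -1
(-1, 8, 11) → min -1
(8, 11, 5) → min 5
(11, 5, 4) → min 4
(5, 4, -5) → min -5

-1, -1, -1, -1, 5, 4, -5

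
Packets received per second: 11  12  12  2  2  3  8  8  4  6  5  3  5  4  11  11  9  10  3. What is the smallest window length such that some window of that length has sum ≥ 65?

10

Extend right; whenever the sum reaches 65, record the length and shrink from the left:
add 11: running sum 11 < 65
add 12: running sum 23 < 65
add 12: running sum 35 < 65
add 2: running sum 37 < 65
add 2: running sum 39 < 65
add 3: running sum 42 < 65
add 8: running sum 50 < 65
add 8: running sum 58 < 65
add 4: running sum 62 < 65
end 9: [11, 12, 12, 2, 2, 3, 8, 8, 4, 6] sum 68, len 10
end 10: [11, 12, 12, 2, 2, 3, 8, 8, 4, 6, 5] sum 73, len 11
end 11: [12, 12, 2, 2, 3, 8, 8, 4, 6, 5, 3] sum 65, len 11
end 12: [12, 12, 2, 2, 3, 8, 8, 4, 6, 5, 3, 5] sum 70, len 12
end 13: [12, 12, 2, 2, 3, 8, 8, 4, 6, 5, 3, 5, 4] sum 74, len 13
end 14: [12, 2, 2, 3, 8, 8, 4, 6, 5, 3, 5, 4, 11] sum 73, len 13
end 15: [8, 8, 4, 6, 5, 3, 5, 4, 11, 11] sum 65, len 10
end 16: [8, 4, 6, 5, 3, 5, 4, 11, 11, 9] sum 66, len 10
end 17: [4, 6, 5, 3, 5, 4, 11, 11, 9, 10] sum 68, len 10
end 18: [6, 5, 3, 5, 4, 11, 11, 9, 10, 3] sum 67, len 10
Shortest qualifying length: 10.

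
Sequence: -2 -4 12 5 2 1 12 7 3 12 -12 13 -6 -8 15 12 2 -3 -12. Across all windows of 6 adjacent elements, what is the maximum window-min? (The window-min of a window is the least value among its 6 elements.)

1

Window mins for each of the 14 positions:
-2 -4 12 5 2 1 → min -4
-4 12 5 2 1 12 → min -4
12 5 2 1 12 7 → min 1
5 2 1 12 7 3 → min 1
2 1 12 7 3 12 → min 1
1 12 7 3 12 -12 → min -12
12 7 3 12 -12 13 → min -12
7 3 12 -12 13 -6 → min -12
3 12 -12 13 -6 -8 → min -12
12 -12 13 -6 -8 15 → min -12
-12 13 -6 -8 15 12 → min -12
13 -6 -8 15 12 2 → min -8
-6 -8 15 12 2 -3 → min -8
-8 15 12 2 -3 -12 → min -12
Maximum of these is 1.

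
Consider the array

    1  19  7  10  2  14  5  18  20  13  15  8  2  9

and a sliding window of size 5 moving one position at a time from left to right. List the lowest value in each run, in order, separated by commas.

1, 2, 2, 2, 2, 5, 5, 8, 2, 2

[1, 19, 7, 10, 2] → min 1
[19, 7, 10, 2, 14] → min 2
[7, 10, 2, 14, 5] → min 2
[10, 2, 14, 5, 18] → min 2
[2, 14, 5, 18, 20] → min 2
[14, 5, 18, 20, 13] → min 5
[5, 18, 20, 13, 15] → min 5
[18, 20, 13, 15, 8] → min 8
[20, 13, 15, 8, 2] → min 2
[13, 15, 8, 2, 9] → min 2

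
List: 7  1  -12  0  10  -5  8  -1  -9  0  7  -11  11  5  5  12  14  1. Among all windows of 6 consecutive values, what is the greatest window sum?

48

Window sums for each of the 13 positions:
[7, 1, -12, 0, 10, -5] → sum 1
[1, -12, 0, 10, -5, 8] → sum 2
[-12, 0, 10, -5, 8, -1] → sum 0
[0, 10, -5, 8, -1, -9] → sum 3
[10, -5, 8, -1, -9, 0] → sum 3
[-5, 8, -1, -9, 0, 7] → sum 0
[8, -1, -9, 0, 7, -11] → sum -6
[-1, -9, 0, 7, -11, 11] → sum -3
[-9, 0, 7, -11, 11, 5] → sum 3
[0, 7, -11, 11, 5, 5] → sum 17
[7, -11, 11, 5, 5, 12] → sum 29
[-11, 11, 5, 5, 12, 14] → sum 36
[11, 5, 5, 12, 14, 1] → sum 48
Greatest of these is 48.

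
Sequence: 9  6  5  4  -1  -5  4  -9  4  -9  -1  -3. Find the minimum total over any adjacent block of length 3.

Window sums for each of the 10 positions:
[9, 6, 5] → sum 20
[6, 5, 4] → sum 15
[5, 4, -1] → sum 8
[4, -1, -5] → sum -2
[-1, -5, 4] → sum -2
[-5, 4, -9] → sum -10
[4, -9, 4] → sum -1
[-9, 4, -9] → sum -14
[4, -9, -1] → sum -6
[-9, -1, -3] → sum -13
Minimum of these is -14.

-14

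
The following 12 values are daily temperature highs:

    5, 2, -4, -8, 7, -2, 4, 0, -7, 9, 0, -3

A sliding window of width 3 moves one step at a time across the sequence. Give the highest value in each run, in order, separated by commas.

5 2 -4 → max 5
2 -4 -8 → max 2
-4 -8 7 → max 7
-8 7 -2 → max 7
7 -2 4 → max 7
-2 4 0 → max 4
4 0 -7 → max 4
0 -7 9 → max 9
-7 9 0 → max 9
9 0 -3 → max 9

5, 2, 7, 7, 7, 4, 4, 9, 9, 9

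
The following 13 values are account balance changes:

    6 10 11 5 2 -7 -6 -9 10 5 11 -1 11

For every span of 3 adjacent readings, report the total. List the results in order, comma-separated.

6 10 11 → sum 27
10 11 5 → sum 26
11 5 2 → sum 18
5 2 -7 → sum 0
2 -7 -6 → sum -11
-7 -6 -9 → sum -22
-6 -9 10 → sum -5
-9 10 5 → sum 6
10 5 11 → sum 26
5 11 -1 → sum 15
11 -1 11 → sum 21

27, 26, 18, 0, -11, -22, -5, 6, 26, 15, 21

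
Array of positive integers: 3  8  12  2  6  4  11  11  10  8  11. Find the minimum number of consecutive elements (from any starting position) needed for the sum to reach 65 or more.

Extend right; whenever the sum reaches 65, record the length and shrink from the left:
add 3: running sum 3 < 65
add 8: running sum 11 < 65
add 12: running sum 23 < 65
add 2: running sum 25 < 65
add 6: running sum 31 < 65
add 4: running sum 35 < 65
add 11: running sum 46 < 65
add 11: running sum 57 < 65
end 8: [3, 8, 12, 2, 6, 4, 11, 11, 10] sum 67, len 9
end 9: [8, 12, 2, 6, 4, 11, 11, 10, 8] sum 72, len 9
end 10: [12, 2, 6, 4, 11, 11, 10, 8, 11] sum 75, len 9
Shortest qualifying length: 9.

9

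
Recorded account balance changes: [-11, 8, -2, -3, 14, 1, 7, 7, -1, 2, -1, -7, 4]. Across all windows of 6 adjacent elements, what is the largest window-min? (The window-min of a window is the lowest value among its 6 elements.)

-11 8 -2 -3 14 1 → min -11
8 -2 -3 14 1 7 → min -3
-2 -3 14 1 7 7 → min -3
-3 14 1 7 7 -1 → min -3
14 1 7 7 -1 2 → min -1
1 7 7 -1 2 -1 → min -1
7 7 -1 2 -1 -7 → min -7
7 -1 2 -1 -7 4 → min -7
Largest of these is -1.

-1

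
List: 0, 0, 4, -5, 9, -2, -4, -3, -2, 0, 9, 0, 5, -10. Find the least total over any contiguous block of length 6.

-7

0 0 4 -5 9 -2 → sum 6
0 4 -5 9 -2 -4 → sum 2
4 -5 9 -2 -4 -3 → sum -1
-5 9 -2 -4 -3 -2 → sum -7
9 -2 -4 -3 -2 0 → sum -2
-2 -4 -3 -2 0 9 → sum -2
-4 -3 -2 0 9 0 → sum 0
-3 -2 0 9 0 5 → sum 9
-2 0 9 0 5 -10 → sum 2
Least of these is -7.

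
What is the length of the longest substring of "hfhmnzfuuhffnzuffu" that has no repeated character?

add h: [h] len 1
add f: [h, f] len 2
add h (repeat h, move left end past it): [f, h] len 2
add m: [f, h, m] len 3
add n: [f, h, m, n] len 4
add z: [f, h, m, n, z] len 5
add f (repeat f, move left end past it): [h, m, n, z, f] len 5
add u: [h, m, n, z, f, u] len 6
add u (repeat u, move left end past it): [u] len 1
add h: [u, h] len 2
add f: [u, h, f] len 3
add f (repeat f, move left end past it): [f] len 1
add n: [f, n] len 2
add z: [f, n, z] len 3
add u: [f, n, z, u] len 4
add f (repeat f, move left end past it): [n, z, u, f] len 4
add f (repeat f, move left end past it): [f] len 1
add u: [f, u] len 2
Longest all-distinct length: 6.

6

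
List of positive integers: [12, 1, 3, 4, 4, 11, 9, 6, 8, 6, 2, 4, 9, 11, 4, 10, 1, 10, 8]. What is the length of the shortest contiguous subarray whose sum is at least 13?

2

add 12: running sum 12 < 13
end 1: [12, 1] sum 13, len 2
end 2: [12, 1, 3] sum 16, len 3
end 3: [12, 1, 3, 4] sum 20, len 4
end 4: [12, 1, 3, 4, 4] sum 24, len 5
end 5: [4, 11] sum 15, len 2
end 6: [11, 9] sum 20, len 2
end 7: [9, 6] sum 15, len 2
end 8: [6, 8] sum 14, len 2
end 9: [8, 6] sum 14, len 2
end 10: [8, 6, 2] sum 16, len 3
end 11: [8, 6, 2, 4] sum 20, len 4
end 12: [4, 9] sum 13, len 2
end 13: [9, 11] sum 20, len 2
end 14: [11, 4] sum 15, len 2
end 15: [4, 10] sum 14, len 2
end 16: [4, 10, 1] sum 15, len 3
end 17: [10, 1, 10] sum 21, len 3
end 18: [10, 8] sum 18, len 2
Shortest qualifying length: 2.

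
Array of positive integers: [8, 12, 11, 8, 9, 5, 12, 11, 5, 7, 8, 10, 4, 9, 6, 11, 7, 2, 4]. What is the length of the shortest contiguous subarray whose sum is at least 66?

add 8: running sum 8 < 66
add 12: running sum 20 < 66
add 11: running sum 31 < 66
add 8: running sum 39 < 66
add 9: running sum 48 < 66
add 5: running sum 53 < 66
add 12: running sum 65 < 66
add 11: shortest ending here [12, 11, 8, 9, 5, 12, 11] sum 68, len 7
add 5: shortest ending here [12, 11, 8, 9, 5, 12, 11, 5] sum 73, len 8
add 7: shortest ending here [11, 8, 9, 5, 12, 11, 5, 7] sum 68, len 8
add 8: shortest ending here [11, 8, 9, 5, 12, 11, 5, 7, 8] sum 76, len 9
add 10: shortest ending here [9, 5, 12, 11, 5, 7, 8, 10] sum 67, len 8
add 4: shortest ending here [9, 5, 12, 11, 5, 7, 8, 10, 4] sum 71, len 9
add 9: shortest ending here [12, 11, 5, 7, 8, 10, 4, 9] sum 66, len 8
add 6: shortest ending here [12, 11, 5, 7, 8, 10, 4, 9, 6] sum 72, len 9
add 11: shortest ending here [11, 5, 7, 8, 10, 4, 9, 6, 11] sum 71, len 9
add 7: shortest ending here [5, 7, 8, 10, 4, 9, 6, 11, 7] sum 67, len 9
add 2: shortest ending here [5, 7, 8, 10, 4, 9, 6, 11, 7, 2] sum 69, len 10
add 4: shortest ending here [7, 8, 10, 4, 9, 6, 11, 7, 2, 4] sum 68, len 10
Shortest qualifying length: 7.

7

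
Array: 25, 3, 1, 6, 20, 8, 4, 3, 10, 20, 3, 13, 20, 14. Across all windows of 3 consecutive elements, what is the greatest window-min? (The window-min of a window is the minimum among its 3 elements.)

13

25 3 1 → min 1
3 1 6 → min 1
1 6 20 → min 1
6 20 8 → min 6
20 8 4 → min 4
8 4 3 → min 3
4 3 10 → min 3
3 10 20 → min 3
10 20 3 → min 3
20 3 13 → min 3
3 13 20 → min 3
13 20 14 → min 13
Greatest of these is 13.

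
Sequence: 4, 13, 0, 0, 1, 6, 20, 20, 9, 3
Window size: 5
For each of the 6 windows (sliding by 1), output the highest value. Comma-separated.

Sliding a size-5 window across the 10 values:
(4, 13, 0, 0, 1) → max 13
(13, 0, 0, 1, 6) → max 13
(0, 0, 1, 6, 20) → max 20
(0, 1, 6, 20, 20) → max 20
(1, 6, 20, 20, 9) → max 20
(6, 20, 20, 9, 3) → max 20

13, 13, 20, 20, 20, 20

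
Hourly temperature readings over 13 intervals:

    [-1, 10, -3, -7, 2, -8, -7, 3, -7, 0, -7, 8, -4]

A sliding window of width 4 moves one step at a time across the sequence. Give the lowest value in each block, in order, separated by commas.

-1 10 -3 -7 → min -7
10 -3 -7 2 → min -7
-3 -7 2 -8 → min -8
-7 2 -8 -7 → min -8
2 -8 -7 3 → min -8
-8 -7 3 -7 → min -8
-7 3 -7 0 → min -7
3 -7 0 -7 → min -7
-7 0 -7 8 → min -7
0 -7 8 -4 → min -7

-7, -7, -8, -8, -8, -8, -7, -7, -7, -7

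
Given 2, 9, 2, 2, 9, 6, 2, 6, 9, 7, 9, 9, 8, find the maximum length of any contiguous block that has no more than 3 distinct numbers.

9

add 2: window [2] (1 distinct), len 1
add 9: window [2, 9] (2 distinct), len 2
add 2: window [2, 9, 2] (2 distinct), len 3
add 2: window [2, 9, 2, 2] (2 distinct), len 4
add 9: window [2, 9, 2, 2, 9] (2 distinct), len 5
add 6: window [2, 9, 2, 2, 9, 6] (3 distinct), len 6
add 2: window [2, 9, 2, 2, 9, 6, 2] (3 distinct), len 7
add 6: window [2, 9, 2, 2, 9, 6, 2, 6] (3 distinct), len 8
add 9: window [2, 9, 2, 2, 9, 6, 2, 6, 9] (3 distinct), len 9
add 7: window [6, 9, 7] (3 distinct), len 3
add 9: window [6, 9, 7, 9] (3 distinct), len 4
add 9: window [6, 9, 7, 9, 9] (3 distinct), len 5
add 8: window [9, 7, 9, 9, 8] (3 distinct), len 5
Longest length with ≤3 distinct: 9.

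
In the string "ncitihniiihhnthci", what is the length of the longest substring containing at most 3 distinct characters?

[n] 1 distinct, len 1
[n, c] 2 distinct, len 2
[n, c, i] 3 distinct, len 3
[c, i, t] 3 distinct, len 3
[c, i, t, i] 3 distinct, len 4
[i, t, i, h] 3 distinct, len 4
[i, h, n] 3 distinct, len 3
[i, h, n, i] 3 distinct, len 4
[i, h, n, i, i] 3 distinct, len 5
[i, h, n, i, i, i] 3 distinct, len 6
[i, h, n, i, i, i, h] 3 distinct, len 7
[i, h, n, i, i, i, h, h] 3 distinct, len 8
[i, h, n, i, i, i, h, h, n] 3 distinct, len 9
[h, h, n, t] 3 distinct, len 4
[h, h, n, t, h] 3 distinct, len 5
[t, h, c] 3 distinct, len 3
[h, c, i] 3 distinct, len 3
Longest length with ≤3 distinct: 9.

9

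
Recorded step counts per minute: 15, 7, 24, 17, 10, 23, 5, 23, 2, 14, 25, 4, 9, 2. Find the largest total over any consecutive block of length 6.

Window sums for each of the 9 positions:
15 7 24 17 10 23 → sum 96
7 24 17 10 23 5 → sum 86
24 17 10 23 5 23 → sum 102
17 10 23 5 23 2 → sum 80
10 23 5 23 2 14 → sum 77
23 5 23 2 14 25 → sum 92
5 23 2 14 25 4 → sum 73
23 2 14 25 4 9 → sum 77
2 14 25 4 9 2 → sum 56
Largest of these is 102.

102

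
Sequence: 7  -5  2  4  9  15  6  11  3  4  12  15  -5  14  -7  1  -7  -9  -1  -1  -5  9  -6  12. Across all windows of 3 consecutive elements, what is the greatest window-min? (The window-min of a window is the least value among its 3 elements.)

6

Each size-3 window and its min:
(7, -5, 2) → min -5
(-5, 2, 4) → min -5
(2, 4, 9) → min 2
(4, 9, 15) → min 4
(9, 15, 6) → min 6
(15, 6, 11) → min 6
(6, 11, 3) → min 3
(11, 3, 4) → min 3
(3, 4, 12) → min 3
(4, 12, 15) → min 4
(12, 15, -5) → min -5
(15, -5, 14) → min -5
(-5, 14, -7) → min -7
(14, -7, 1) → min -7
(-7, 1, -7) → min -7
(1, -7, -9) → min -9
(-7, -9, -1) → min -9
(-9, -1, -1) → min -9
(-1, -1, -5) → min -5
(-1, -5, 9) → min -5
(-5, 9, -6) → min -6
(9, -6, 12) → min -6
Greatest of these is 6.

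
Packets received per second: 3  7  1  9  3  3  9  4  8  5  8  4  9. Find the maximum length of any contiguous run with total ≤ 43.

8

Extend to the right; shrink from the left whenever the sum exceeds 43:
→ 3: sum 3, len 1
→ 7: sum 10, len 2
→ 1: sum 11, len 3
→ 9: sum 20, len 4
→ 3: sum 23, len 5
→ 3: sum 26, len 6
→ 9: sum 35, len 7
→ 4: sum 39, len 8
→ 8 (dropped 3, 7): sum 37, len 7
→ 5: sum 42, len 8
→ 8 (dropped 1, 9): sum 40, len 7
→ 4 (dropped 3): sum 41, len 7
→ 9 (dropped 3, 9): sum 38, len 6
Longest length seen: 8.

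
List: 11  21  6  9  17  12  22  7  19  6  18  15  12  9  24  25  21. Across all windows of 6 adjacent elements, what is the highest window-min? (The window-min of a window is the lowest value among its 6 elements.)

11 21 6 9 17 12 → min 6
21 6 9 17 12 22 → min 6
6 9 17 12 22 7 → min 6
9 17 12 22 7 19 → min 7
17 12 22 7 19 6 → min 6
12 22 7 19 6 18 → min 6
22 7 19 6 18 15 → min 6
7 19 6 18 15 12 → min 6
19 6 18 15 12 9 → min 6
6 18 15 12 9 24 → min 6
18 15 12 9 24 25 → min 9
15 12 9 24 25 21 → min 9
Highest of these is 9.

9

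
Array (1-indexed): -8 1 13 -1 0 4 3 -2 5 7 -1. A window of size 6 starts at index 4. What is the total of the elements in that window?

9

Elements at indices 4..9: -1, 0, 4, 3, -2, 5
sum(-1, 0, 4, 3, -2, 5) = 9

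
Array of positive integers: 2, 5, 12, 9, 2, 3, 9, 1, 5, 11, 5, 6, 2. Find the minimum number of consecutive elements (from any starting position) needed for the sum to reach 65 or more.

11

Extend right; whenever the sum reaches 65, record the length and shrink from the left:
add 2: running sum 2 < 65
add 5: running sum 7 < 65
add 12: running sum 19 < 65
add 9: running sum 28 < 65
add 2: running sum 30 < 65
add 3: running sum 33 < 65
add 9: running sum 42 < 65
add 1: running sum 43 < 65
add 5: running sum 48 < 65
add 11: running sum 59 < 65
add 5: running sum 64 < 65
add 6: shortest ending here [5, 12, 9, 2, 3, 9, 1, 5, 11, 5, 6] sum 68, len 11
add 2: shortest ending here [12, 9, 2, 3, 9, 1, 5, 11, 5, 6, 2] sum 65, len 11
Shortest qualifying length: 11.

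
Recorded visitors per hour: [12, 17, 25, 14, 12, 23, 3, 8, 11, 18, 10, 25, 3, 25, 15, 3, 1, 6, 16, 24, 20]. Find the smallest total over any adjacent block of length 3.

10

Window sums for each of the 19 positions:
(12, 17, 25) → sum 54
(17, 25, 14) → sum 56
(25, 14, 12) → sum 51
(14, 12, 23) → sum 49
(12, 23, 3) → sum 38
(23, 3, 8) → sum 34
(3, 8, 11) → sum 22
(8, 11, 18) → sum 37
(11, 18, 10) → sum 39
(18, 10, 25) → sum 53
(10, 25, 3) → sum 38
(25, 3, 25) → sum 53
(3, 25, 15) → sum 43
(25, 15, 3) → sum 43
(15, 3, 1) → sum 19
(3, 1, 6) → sum 10
(1, 6, 16) → sum 23
(6, 16, 24) → sum 46
(16, 24, 20) → sum 60
Smallest of these is 10.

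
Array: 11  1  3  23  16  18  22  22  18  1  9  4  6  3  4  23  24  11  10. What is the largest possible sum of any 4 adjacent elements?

Window sums for each of the 16 positions:
11 1 3 23 → sum 38
1 3 23 16 → sum 43
3 23 16 18 → sum 60
23 16 18 22 → sum 79
16 18 22 22 → sum 78
18 22 22 18 → sum 80
22 22 18 1 → sum 63
22 18 1 9 → sum 50
18 1 9 4 → sum 32
1 9 4 6 → sum 20
9 4 6 3 → sum 22
4 6 3 4 → sum 17
6 3 4 23 → sum 36
3 4 23 24 → sum 54
4 23 24 11 → sum 62
23 24 11 10 → sum 68
Largest of these is 80.

80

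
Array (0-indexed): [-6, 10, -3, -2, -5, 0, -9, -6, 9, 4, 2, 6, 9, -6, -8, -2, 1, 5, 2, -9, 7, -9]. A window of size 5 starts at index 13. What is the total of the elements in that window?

Elements at indices 13..17: -6, -8, -2, 1, 5
sum(-6, -8, -2, 1, 5) = -10

-10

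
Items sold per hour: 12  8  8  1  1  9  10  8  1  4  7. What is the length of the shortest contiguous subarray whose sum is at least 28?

3

Extend right; whenever the sum reaches 28, record the length and shrink from the left:
add 12: running sum 12 < 28
add 8: running sum 20 < 28
add 8: shortest ending here [12, 8, 8] sum 28, len 3
add 1: shortest ending here [12, 8, 8, 1] sum 29, len 4
add 1: shortest ending here [12, 8, 8, 1, 1] sum 30, len 5
add 9: shortest ending here [12, 8, 8, 1, 1, 9] sum 39, len 6
add 10: shortest ending here [8, 1, 1, 9, 10] sum 29, len 5
add 8: shortest ending here [1, 9, 10, 8] sum 28, len 4
add 1: shortest ending here [9, 10, 8, 1] sum 28, len 4
add 4: shortest ending here [9, 10, 8, 1, 4] sum 32, len 5
add 7: shortest ending here [10, 8, 1, 4, 7] sum 30, len 5
Shortest qualifying length: 3.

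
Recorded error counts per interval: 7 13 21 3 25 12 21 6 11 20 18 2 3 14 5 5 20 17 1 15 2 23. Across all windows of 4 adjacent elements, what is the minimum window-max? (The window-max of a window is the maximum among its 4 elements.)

14

7 13 21 3 → max 21
13 21 3 25 → max 25
21 3 25 12 → max 25
3 25 12 21 → max 25
25 12 21 6 → max 25
12 21 6 11 → max 21
21 6 11 20 → max 21
6 11 20 18 → max 20
11 20 18 2 → max 20
20 18 2 3 → max 20
18 2 3 14 → max 18
2 3 14 5 → max 14
3 14 5 5 → max 14
14 5 5 20 → max 20
5 5 20 17 → max 20
5 20 17 1 → max 20
20 17 1 15 → max 20
17 1 15 2 → max 17
1 15 2 23 → max 23
Minimum of these is 14.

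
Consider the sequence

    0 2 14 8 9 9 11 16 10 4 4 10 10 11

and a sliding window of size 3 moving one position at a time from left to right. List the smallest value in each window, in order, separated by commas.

(0, 2, 14) → min 0
(2, 14, 8) → min 2
(14, 8, 9) → min 8
(8, 9, 9) → min 8
(9, 9, 11) → min 9
(9, 11, 16) → min 9
(11, 16, 10) → min 10
(16, 10, 4) → min 4
(10, 4, 4) → min 4
(4, 4, 10) → min 4
(4, 10, 10) → min 4
(10, 10, 11) → min 10

0, 2, 8, 8, 9, 9, 10, 4, 4, 4, 4, 10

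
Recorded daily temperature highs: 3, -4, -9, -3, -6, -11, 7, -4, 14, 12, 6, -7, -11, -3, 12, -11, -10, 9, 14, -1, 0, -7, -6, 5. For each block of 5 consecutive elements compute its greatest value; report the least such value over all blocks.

(3, -4, -9, -3, -6) → max 3
(-4, -9, -3, -6, -11) → max -3
(-9, -3, -6, -11, 7) → max 7
(-3, -6, -11, 7, -4) → max 7
(-6, -11, 7, -4, 14) → max 14
(-11, 7, -4, 14, 12) → max 14
(7, -4, 14, 12, 6) → max 14
(-4, 14, 12, 6, -7) → max 14
(14, 12, 6, -7, -11) → max 14
(12, 6, -7, -11, -3) → max 12
(6, -7, -11, -3, 12) → max 12
(-7, -11, -3, 12, -11) → max 12
(-11, -3, 12, -11, -10) → max 12
(-3, 12, -11, -10, 9) → max 12
(12, -11, -10, 9, 14) → max 14
(-11, -10, 9, 14, -1) → max 14
(-10, 9, 14, -1, 0) → max 14
(9, 14, -1, 0, -7) → max 14
(14, -1, 0, -7, -6) → max 14
(-1, 0, -7, -6, 5) → max 5
Least of these is -3.

-3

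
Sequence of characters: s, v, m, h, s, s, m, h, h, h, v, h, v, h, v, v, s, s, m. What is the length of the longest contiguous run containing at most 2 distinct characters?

Extend right; when distinct count exceeds 2, shrink from the left:
add s: window [s] (1 distinct), len 1
add v: window [s, v] (2 distinct), len 2
add m: window [v, m] (2 distinct), len 2
add h: window [m, h] (2 distinct), len 2
add s: window [h, s] (2 distinct), len 2
add s: window [h, s, s] (2 distinct), len 3
add m: window [s, s, m] (2 distinct), len 3
add h: window [m, h] (2 distinct), len 2
add h: window [m, h, h] (2 distinct), len 3
add h: window [m, h, h, h] (2 distinct), len 4
add v: window [h, h, h, v] (2 distinct), len 4
add h: window [h, h, h, v, h] (2 distinct), len 5
add v: window [h, h, h, v, h, v] (2 distinct), len 6
add h: window [h, h, h, v, h, v, h] (2 distinct), len 7
add v: window [h, h, h, v, h, v, h, v] (2 distinct), len 8
add v: window [h, h, h, v, h, v, h, v, v] (2 distinct), len 9
add s: window [v, v, s] (2 distinct), len 3
add s: window [v, v, s, s] (2 distinct), len 4
add m: window [s, s, m] (2 distinct), len 3
Longest length with ≤2 distinct: 9.

9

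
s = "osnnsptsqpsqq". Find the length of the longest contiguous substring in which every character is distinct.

add o: [o] len 1
add s: [o, s] len 2
add n: [o, s, n] len 3
add n (repeat n, move left end past it): [n] len 1
add s: [n, s] len 2
add p: [n, s, p] len 3
add t: [n, s, p, t] len 4
add s (repeat s, move left end past it): [p, t, s] len 3
add q: [p, t, s, q] len 4
add p (repeat p, move left end past it): [t, s, q, p] len 4
add s (repeat s, move left end past it): [q, p, s] len 3
add q (repeat q, move left end past it): [p, s, q] len 3
add q (repeat q, move left end past it): [q] len 1
Longest all-distinct length: 4.

4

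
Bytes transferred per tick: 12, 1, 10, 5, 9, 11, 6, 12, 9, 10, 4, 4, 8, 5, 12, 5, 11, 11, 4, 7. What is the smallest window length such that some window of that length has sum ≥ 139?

18

Extend right; whenever the sum reaches 139, record the length and shrink from the left:
add 12: running sum 12 < 139
add 1: running sum 13 < 139
add 10: running sum 23 < 139
add 5: running sum 28 < 139
add 9: running sum 37 < 139
add 11: running sum 48 < 139
add 6: running sum 54 < 139
add 12: running sum 66 < 139
add 9: running sum 75 < 139
add 10: running sum 85 < 139
add 4: running sum 89 < 139
add 4: running sum 93 < 139
add 8: running sum 101 < 139
add 5: running sum 106 < 139
add 12: running sum 118 < 139
add 5: running sum 123 < 139
add 11: running sum 134 < 139
end 17: [12, 1, 10, 5, 9, 11, 6, 12, 9, 10, 4, 4, 8, 5, 12, 5, 11, 11] sum 145, len 18
end 18: [12, 1, 10, 5, 9, 11, 6, 12, 9, 10, 4, 4, 8, 5, 12, 5, 11, 11, 4] sum 149, len 19
end 19: [10, 5, 9, 11, 6, 12, 9, 10, 4, 4, 8, 5, 12, 5, 11, 11, 4, 7] sum 143, len 18
Shortest qualifying length: 18.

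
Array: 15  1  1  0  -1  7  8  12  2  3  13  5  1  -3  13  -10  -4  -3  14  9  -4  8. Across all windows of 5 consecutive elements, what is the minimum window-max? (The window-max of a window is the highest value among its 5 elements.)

Each size-5 window and its max:
15 1 1 0 -1 → max 15
1 1 0 -1 7 → max 7
1 0 -1 7 8 → max 8
0 -1 7 8 12 → max 12
-1 7 8 12 2 → max 12
7 8 12 2 3 → max 12
8 12 2 3 13 → max 13
12 2 3 13 5 → max 13
2 3 13 5 1 → max 13
3 13 5 1 -3 → max 13
13 5 1 -3 13 → max 13
5 1 -3 13 -10 → max 13
1 -3 13 -10 -4 → max 13
-3 13 -10 -4 -3 → max 13
13 -10 -4 -3 14 → max 14
-10 -4 -3 14 9 → max 14
-4 -3 14 9 -4 → max 14
-3 14 9 -4 8 → max 14
Minimum of these is 7.

7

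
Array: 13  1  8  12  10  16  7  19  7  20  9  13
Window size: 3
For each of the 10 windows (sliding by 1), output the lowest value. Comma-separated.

[13, 1, 8] → min 1
[1, 8, 12] → min 1
[8, 12, 10] → min 8
[12, 10, 16] → min 10
[10, 16, 7] → min 7
[16, 7, 19] → min 7
[7, 19, 7] → min 7
[19, 7, 20] → min 7
[7, 20, 9] → min 7
[20, 9, 13] → min 9

1, 1, 8, 10, 7, 7, 7, 7, 7, 9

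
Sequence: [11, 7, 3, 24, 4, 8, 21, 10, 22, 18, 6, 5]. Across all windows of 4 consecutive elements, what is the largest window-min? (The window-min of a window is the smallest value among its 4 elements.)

[11, 7, 3, 24] → min 3
[7, 3, 24, 4] → min 3
[3, 24, 4, 8] → min 3
[24, 4, 8, 21] → min 4
[4, 8, 21, 10] → min 4
[8, 21, 10, 22] → min 8
[21, 10, 22, 18] → min 10
[10, 22, 18, 6] → min 6
[22, 18, 6, 5] → min 5
Largest of these is 10.

10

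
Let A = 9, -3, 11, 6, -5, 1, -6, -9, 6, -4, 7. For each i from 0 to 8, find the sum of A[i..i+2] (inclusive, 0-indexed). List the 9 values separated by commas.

Sliding a size-3 window across the 11 values:
(9, -3, 11) → sum 17
(-3, 11, 6) → sum 14
(11, 6, -5) → sum 12
(6, -5, 1) → sum 2
(-5, 1, -6) → sum -10
(1, -6, -9) → sum -14
(-6, -9, 6) → sum -9
(-9, 6, -4) → sum -7
(6, -4, 7) → sum 9

17, 14, 12, 2, -10, -14, -9, -7, 9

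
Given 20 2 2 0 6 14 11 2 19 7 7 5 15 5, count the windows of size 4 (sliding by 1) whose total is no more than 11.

(20, 2, 2, 0) → sum 24
(2, 2, 0, 6) → sum 10  ≤ 11 ✓
(2, 0, 6, 14) → sum 22
(0, 6, 14, 11) → sum 31
(6, 14, 11, 2) → sum 33
(14, 11, 2, 19) → sum 46
(11, 2, 19, 7) → sum 39
(2, 19, 7, 7) → sum 35
(19, 7, 7, 5) → sum 38
(7, 7, 5, 15) → sum 34
(7, 5, 15, 5) → sum 32
1 window satisfy the condition.

1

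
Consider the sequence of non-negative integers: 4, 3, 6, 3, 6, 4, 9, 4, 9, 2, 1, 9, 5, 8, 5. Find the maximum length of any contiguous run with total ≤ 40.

8

→ 4: sum 4, len 1
→ 3: sum 7, len 2
→ 6: sum 13, len 3
→ 3: sum 16, len 4
→ 6: sum 22, len 5
→ 4: sum 26, len 6
→ 9: sum 35, len 7
→ 4: sum 39, len 8
→ 9 (dropped 4, 3, 6): sum 35, len 6
→ 2: sum 37, len 7
→ 1: sum 38, len 8
→ 9 (dropped 3, 6): sum 38, len 7
→ 5 (dropped 4): sum 39, len 7
→ 8 (dropped 9): sum 38, len 7
→ 5 (dropped 4): sum 39, len 7
Longest length seen: 8.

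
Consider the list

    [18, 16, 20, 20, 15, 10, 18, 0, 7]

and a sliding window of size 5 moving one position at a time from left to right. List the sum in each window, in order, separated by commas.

[18, 16, 20, 20, 15] → sum 89
[16, 20, 20, 15, 10] → sum 81
[20, 20, 15, 10, 18] → sum 83
[20, 15, 10, 18, 0] → sum 63
[15, 10, 18, 0, 7] → sum 50

89, 81, 83, 63, 50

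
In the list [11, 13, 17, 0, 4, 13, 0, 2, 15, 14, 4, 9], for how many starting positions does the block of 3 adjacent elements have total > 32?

2

11 13 17 → sum 41  > 32 ✓
13 17 0 → sum 30
17 0 4 → sum 21
0 4 13 → sum 17
4 13 0 → sum 17
13 0 2 → sum 15
0 2 15 → sum 17
2 15 14 → sum 31
15 14 4 → sum 33  > 32 ✓
14 4 9 → sum 27
2 windows satisfy the condition.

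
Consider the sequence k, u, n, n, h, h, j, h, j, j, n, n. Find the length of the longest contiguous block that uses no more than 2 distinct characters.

Extend right; when distinct count exceeds 2, shrink from the left:
[k] 1 distinct, len 1
[k, u] 2 distinct, len 2
[u, n] 2 distinct, len 2
[u, n, n] 2 distinct, len 3
[n, n, h] 2 distinct, len 3
[n, n, h, h] 2 distinct, len 4
[h, h, j] 2 distinct, len 3
[h, h, j, h] 2 distinct, len 4
[h, h, j, h, j] 2 distinct, len 5
[h, h, j, h, j, j] 2 distinct, len 6
[j, j, n] 2 distinct, len 3
[j, j, n, n] 2 distinct, len 4
Longest length with ≤2 distinct: 6.

6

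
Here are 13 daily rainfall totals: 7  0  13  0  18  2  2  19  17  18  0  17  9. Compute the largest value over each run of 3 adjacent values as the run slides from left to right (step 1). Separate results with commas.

13, 13, 18, 18, 18, 19, 19, 19, 18, 18, 17

(7, 0, 13) → max 13
(0, 13, 0) → max 13
(13, 0, 18) → max 18
(0, 18, 2) → max 18
(18, 2, 2) → max 18
(2, 2, 19) → max 19
(2, 19, 17) → max 19
(19, 17, 18) → max 19
(17, 18, 0) → max 18
(18, 0, 17) → max 18
(0, 17, 9) → max 17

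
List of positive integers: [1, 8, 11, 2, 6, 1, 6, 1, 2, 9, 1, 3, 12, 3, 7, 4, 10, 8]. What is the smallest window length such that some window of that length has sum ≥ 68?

14

add 1: running sum 1 < 68
add 8: running sum 9 < 68
add 11: running sum 20 < 68
add 2: running sum 22 < 68
add 6: running sum 28 < 68
add 1: running sum 29 < 68
add 6: running sum 35 < 68
add 1: running sum 36 < 68
add 2: running sum 38 < 68
add 9: running sum 47 < 68
add 1: running sum 48 < 68
add 3: running sum 51 < 68
add 12: running sum 63 < 68
add 3: running sum 66 < 68
end 14: [8, 11, 2, 6, 1, 6, 1, 2, 9, 1, 3, 12, 3, 7] sum 72, len 14
end 15: [11, 2, 6, 1, 6, 1, 2, 9, 1, 3, 12, 3, 7, 4] sum 68, len 14
end 16: [11, 2, 6, 1, 6, 1, 2, 9, 1, 3, 12, 3, 7, 4, 10] sum 78, len 15
end 17: [6, 1, 6, 1, 2, 9, 1, 3, 12, 3, 7, 4, 10, 8] sum 73, len 14
Shortest qualifying length: 14.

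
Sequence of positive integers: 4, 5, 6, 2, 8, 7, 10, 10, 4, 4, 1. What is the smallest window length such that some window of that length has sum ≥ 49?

8

add 4: running sum 4 < 49
add 5: running sum 9 < 49
add 6: running sum 15 < 49
add 2: running sum 17 < 49
add 8: running sum 25 < 49
add 7: running sum 32 < 49
add 10: running sum 42 < 49
end 7: [4, 5, 6, 2, 8, 7, 10, 10] sum 52, len 8
end 8: [5, 6, 2, 8, 7, 10, 10, 4] sum 52, len 8
end 9: [6, 2, 8, 7, 10, 10, 4, 4] sum 51, len 8
end 10: [6, 2, 8, 7, 10, 10, 4, 4, 1] sum 52, len 9
Shortest qualifying length: 8.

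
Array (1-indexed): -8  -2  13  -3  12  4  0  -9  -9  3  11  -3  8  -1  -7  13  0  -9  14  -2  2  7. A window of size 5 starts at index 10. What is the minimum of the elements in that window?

Elements at indices 10..14: 3, 11, -3, 8, -1
min(3, 11, -3, 8, -1) = -3

-3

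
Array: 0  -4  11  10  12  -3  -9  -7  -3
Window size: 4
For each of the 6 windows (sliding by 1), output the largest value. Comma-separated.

11, 12, 12, 12, 12, -3

(0, -4, 11, 10) → max 11
(-4, 11, 10, 12) → max 12
(11, 10, 12, -3) → max 12
(10, 12, -3, -9) → max 12
(12, -3, -9, -7) → max 12
(-3, -9, -7, -3) → max -3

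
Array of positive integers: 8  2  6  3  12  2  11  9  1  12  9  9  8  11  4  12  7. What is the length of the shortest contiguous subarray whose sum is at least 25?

3

add 8: running sum 8 < 25
add 2: running sum 10 < 25
add 6: running sum 16 < 25
add 3: running sum 19 < 25
end 4: [8, 2, 6, 3, 12] sum 31, len 5
end 5: [2, 6, 3, 12, 2] sum 25, len 5
end 6: [12, 2, 11] sum 25, len 3
end 7: [12, 2, 11, 9] sum 34, len 4
end 8: [12, 2, 11, 9, 1] sum 35, len 5
end 9: [11, 9, 1, 12] sum 33, len 4
end 10: [9, 1, 12, 9] sum 31, len 4
end 11: [12, 9, 9] sum 30, len 3
end 12: [9, 9, 8] sum 26, len 3
end 13: [9, 8, 11] sum 28, len 3
end 14: [9, 8, 11, 4] sum 32, len 4
end 15: [11, 4, 12] sum 27, len 3
end 16: [11, 4, 12, 7] sum 34, len 4
Shortest qualifying length: 3.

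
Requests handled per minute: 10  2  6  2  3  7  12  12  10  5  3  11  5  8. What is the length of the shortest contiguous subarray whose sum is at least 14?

add 10: running sum 10 < 14
add 2: running sum 12 < 14
add 6: shortest ending here [10, 2, 6] sum 18, len 3
add 2: shortest ending here [10, 2, 6, 2] sum 20, len 4
add 3: shortest ending here [10, 2, 6, 2, 3] sum 23, len 5
add 7: shortest ending here [6, 2, 3, 7] sum 18, len 4
add 12: shortest ending here [7, 12] sum 19, len 2
add 12: shortest ending here [12, 12] sum 24, len 2
add 10: shortest ending here [12, 10] sum 22, len 2
add 5: shortest ending here [10, 5] sum 15, len 2
add 3: shortest ending here [10, 5, 3] sum 18, len 3
add 11: shortest ending here [3, 11] sum 14, len 2
add 5: shortest ending here [11, 5] sum 16, len 2
add 8: shortest ending here [11, 5, 8] sum 24, len 3
Shortest qualifying length: 2.

2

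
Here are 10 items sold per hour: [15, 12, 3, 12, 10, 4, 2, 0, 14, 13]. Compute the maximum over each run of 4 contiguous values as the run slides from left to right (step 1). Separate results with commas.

(15, 12, 3, 12) → max 15
(12, 3, 12, 10) → max 12
(3, 12, 10, 4) → max 12
(12, 10, 4, 2) → max 12
(10, 4, 2, 0) → max 10
(4, 2, 0, 14) → max 14
(2, 0, 14, 13) → max 14

15, 12, 12, 12, 10, 14, 14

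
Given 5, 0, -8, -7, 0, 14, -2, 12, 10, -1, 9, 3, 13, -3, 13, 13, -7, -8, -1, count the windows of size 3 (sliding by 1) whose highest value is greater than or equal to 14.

3

[5, 0, -8] → max 5
[0, -8, -7] → max 0
[-8, -7, 0] → max 0
[-7, 0, 14] → max 14  ≥ 14 ✓
[0, 14, -2] → max 14  ≥ 14 ✓
[14, -2, 12] → max 14  ≥ 14 ✓
[-2, 12, 10] → max 12
[12, 10, -1] → max 12
[10, -1, 9] → max 10
[-1, 9, 3] → max 9
[9, 3, 13] → max 13
[3, 13, -3] → max 13
[13, -3, 13] → max 13
[-3, 13, 13] → max 13
[13, 13, -7] → max 13
[13, -7, -8] → max 13
[-7, -8, -1] → max -1
3 windows satisfy the condition.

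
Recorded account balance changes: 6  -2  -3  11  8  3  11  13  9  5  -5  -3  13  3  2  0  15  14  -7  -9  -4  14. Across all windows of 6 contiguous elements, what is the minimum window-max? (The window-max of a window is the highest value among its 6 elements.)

Each size-6 window and its max:
(6, -2, -3, 11, 8, 3) → max 11
(-2, -3, 11, 8, 3, 11) → max 11
(-3, 11, 8, 3, 11, 13) → max 13
(11, 8, 3, 11, 13, 9) → max 13
(8, 3, 11, 13, 9, 5) → max 13
(3, 11, 13, 9, 5, -5) → max 13
(11, 13, 9, 5, -5, -3) → max 13
(13, 9, 5, -5, -3, 13) → max 13
(9, 5, -5, -3, 13, 3) → max 13
(5, -5, -3, 13, 3, 2) → max 13
(-5, -3, 13, 3, 2, 0) → max 13
(-3, 13, 3, 2, 0, 15) → max 15
(13, 3, 2, 0, 15, 14) → max 15
(3, 2, 0, 15, 14, -7) → max 15
(2, 0, 15, 14, -7, -9) → max 15
(0, 15, 14, -7, -9, -4) → max 15
(15, 14, -7, -9, -4, 14) → max 15
Minimum of these is 11.

11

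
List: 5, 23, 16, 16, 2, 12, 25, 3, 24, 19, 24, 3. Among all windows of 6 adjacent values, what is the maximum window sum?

107

(5, 23, 16, 16, 2, 12) → sum 74
(23, 16, 16, 2, 12, 25) → sum 94
(16, 16, 2, 12, 25, 3) → sum 74
(16, 2, 12, 25, 3, 24) → sum 82
(2, 12, 25, 3, 24, 19) → sum 85
(12, 25, 3, 24, 19, 24) → sum 107
(25, 3, 24, 19, 24, 3) → sum 98
Maximum of these is 107.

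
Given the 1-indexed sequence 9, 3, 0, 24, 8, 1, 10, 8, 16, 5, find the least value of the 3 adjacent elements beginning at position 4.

1

Elements at indices 4..6: 24, 8, 1
min(24, 8, 1) = 1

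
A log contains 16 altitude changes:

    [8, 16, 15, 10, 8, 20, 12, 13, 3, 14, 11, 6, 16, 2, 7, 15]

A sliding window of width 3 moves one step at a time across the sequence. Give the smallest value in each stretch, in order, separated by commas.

8, 10, 8, 8, 8, 12, 3, 3, 3, 6, 6, 2, 2, 2

Sliding a size-3 window across the 16 values:
8 16 15 → min 8
16 15 10 → min 10
15 10 8 → min 8
10 8 20 → min 8
8 20 12 → min 8
20 12 13 → min 12
12 13 3 → min 3
13 3 14 → min 3
3 14 11 → min 3
14 11 6 → min 6
11 6 16 → min 6
6 16 2 → min 2
16 2 7 → min 2
2 7 15 → min 2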